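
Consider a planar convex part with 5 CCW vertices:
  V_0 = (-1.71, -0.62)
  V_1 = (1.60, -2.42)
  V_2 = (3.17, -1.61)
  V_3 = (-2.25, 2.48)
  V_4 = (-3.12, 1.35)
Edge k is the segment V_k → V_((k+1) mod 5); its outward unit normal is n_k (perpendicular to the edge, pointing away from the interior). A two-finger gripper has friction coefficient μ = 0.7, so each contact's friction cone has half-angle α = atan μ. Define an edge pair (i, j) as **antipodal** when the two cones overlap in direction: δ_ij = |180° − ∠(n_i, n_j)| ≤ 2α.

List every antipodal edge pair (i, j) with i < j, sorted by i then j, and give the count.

count = 4; pairs: (0,2), (1,2), (1,3), (2,4)

α = atan 0.7 = 34.99°;  2α = 69.98°
n_0 = (-0.4777, -0.8785)
n_1 = (+0.4585, -0.8887)
n_2 = (+0.6024, +0.7982)
n_3 = (-0.7924, +0.6100)
n_4 = (-0.8132, -0.5820)
  (0,1): δ = 124.17°  ·
  (0,2): δ = 8.50°  ✓
  (0,3): δ = 80.94°  ·
  (0,4): δ = 154.13°  ·
  (1,2): δ = 64.33°  ✓
  (1,3): δ = 25.12°  ✓
  (1,4): δ = 98.30°  ·
  (2,3): δ = 90.55°  ·
  (2,4): δ = 17.37°  ✓
  (3,4): δ = 106.81°  ·
antipodal pairs: 4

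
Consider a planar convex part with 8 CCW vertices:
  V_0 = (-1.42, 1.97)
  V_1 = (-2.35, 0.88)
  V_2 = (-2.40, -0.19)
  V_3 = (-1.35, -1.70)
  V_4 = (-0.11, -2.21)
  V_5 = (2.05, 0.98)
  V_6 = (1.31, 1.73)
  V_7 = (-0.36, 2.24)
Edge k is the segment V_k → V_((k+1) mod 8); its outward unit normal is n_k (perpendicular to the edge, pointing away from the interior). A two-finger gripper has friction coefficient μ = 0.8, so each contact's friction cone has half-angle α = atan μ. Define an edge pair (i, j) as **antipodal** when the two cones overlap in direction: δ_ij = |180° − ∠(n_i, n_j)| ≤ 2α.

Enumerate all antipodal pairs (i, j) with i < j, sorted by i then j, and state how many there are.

α = atan 0.8 = 38.66°;  2α = 77.32°
n_0 = (-0.7607, +0.6491)
n_1 = (-0.9989, +0.0467)
n_2 = (-0.8210, -0.5709)
n_3 = (-0.3804, -0.9248)
n_4 = (+0.8280, -0.5607)
n_5 = (+0.7118, +0.7023)
n_6 = (+0.2921, +0.9564)
n_7 = (-0.2468, +0.9691)
  (0,1): δ = 142.20°  ·
  (0,2): δ = 104.72°  ·
  (0,3): δ = 71.89°  ✓
  (0,4): δ = 6.37°  ✓
  (0,5): δ = 85.09°  ·
  (0,6): δ = 113.49°  ·
  (0,7): δ = 144.76°  ·
  (1,2): δ = 142.51°  ·
  (1,3): δ = 109.68°  ·
  (1,4): δ = 31.43°  ✓
  (1,5): δ = 47.29°  ✓
  (1,6): δ = 75.69°  ✓
  (1,7): δ = 106.97°  ·
  (2,3): δ = 147.17°  ·
  (2,4): δ = 68.92°  ✓
  (2,5): δ = 9.80°  ✓
  (2,6): δ = 38.20°  ✓
  (2,7): δ = 69.48°  ✓
  (3,4): δ = 101.75°  ·
  (3,5): δ = 23.03°  ✓
  (3,6): δ = 5.37°  ✓
  (3,7): δ = 36.65°  ✓
  (4,5): δ = 101.28°  ·
  (4,6): δ = 72.88°  ✓
  (4,7): δ = 41.61°  ✓
  (5,6): δ = 151.60°  ·
  (5,7): δ = 120.33°  ·
  (6,7): δ = 148.73°  ·
antipodal pairs: 14

count = 14; pairs: (0,3), (0,4), (1,4), (1,5), (1,6), (2,4), (2,5), (2,6), (2,7), (3,5), (3,6), (3,7), (4,6), (4,7)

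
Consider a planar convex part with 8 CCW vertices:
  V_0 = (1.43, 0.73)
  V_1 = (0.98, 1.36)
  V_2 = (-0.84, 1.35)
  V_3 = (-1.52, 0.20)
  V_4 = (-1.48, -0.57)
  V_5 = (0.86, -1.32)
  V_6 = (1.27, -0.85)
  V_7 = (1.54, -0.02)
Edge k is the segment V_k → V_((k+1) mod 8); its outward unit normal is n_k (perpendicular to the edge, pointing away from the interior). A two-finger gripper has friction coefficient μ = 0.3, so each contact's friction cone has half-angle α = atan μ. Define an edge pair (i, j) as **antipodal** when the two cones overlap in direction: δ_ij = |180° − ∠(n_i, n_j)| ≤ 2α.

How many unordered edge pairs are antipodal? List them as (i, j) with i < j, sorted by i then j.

count = 6; pairs: (0,3), (1,4), (2,5), (2,6), (3,6), (3,7)

α = atan 0.3 = 16.70°;  2α = 33.40°
n_0 = (+0.8137, +0.5812)
n_1 = (-0.0055, +1.0000)
n_2 = (-0.8608, +0.5090)
n_3 = (-0.9987, -0.0519)
n_4 = (-0.3052, -0.9523)
n_5 = (+0.7536, -0.6574)
n_6 = (+0.9509, -0.3093)
n_7 = (+0.9894, +0.1451)
  (0,1): δ = 125.22°  ·
  (0,2): δ = 66.13°  ·
  (0,3): δ = 32.56°  ✓
  (0,4): δ = 36.69°  ·
  (0,5): δ = 103.36°  ·
  (0,6): δ = 126.44°  ·
  (0,7): δ = 152.81°  ·
  (1,2): δ = 120.91°  ·
  (1,3): δ = 87.34°  ·
  (1,4): δ = 18.09°  ✓
  (1,5): δ = 48.59°  ·
  (1,6): δ = 71.67°  ·
  (1,7): δ = 98.03°  ·
  (2,3): δ = 146.43°  ·
  (2,4): δ = 77.18°  ·
  (2,5): δ = 10.50°  ✓
  (2,6): δ = 12.58°  ✓
  (2,7): δ = 38.94°  ·
  (3,4): δ = 110.75°  ·
  (3,5): δ = 44.07°  ·
  (3,6): δ = 20.99°  ✓
  (3,7): δ = 5.37°  ✓
  (4,5): δ = 113.33°  ·
  (4,6): δ = 90.25°  ·
  (4,7): δ = 63.88°  ·
  (5,6): δ = 156.92°  ·
  (5,7): δ = 130.56°  ·
  (6,7): δ = 153.64°  ·
antipodal pairs: 6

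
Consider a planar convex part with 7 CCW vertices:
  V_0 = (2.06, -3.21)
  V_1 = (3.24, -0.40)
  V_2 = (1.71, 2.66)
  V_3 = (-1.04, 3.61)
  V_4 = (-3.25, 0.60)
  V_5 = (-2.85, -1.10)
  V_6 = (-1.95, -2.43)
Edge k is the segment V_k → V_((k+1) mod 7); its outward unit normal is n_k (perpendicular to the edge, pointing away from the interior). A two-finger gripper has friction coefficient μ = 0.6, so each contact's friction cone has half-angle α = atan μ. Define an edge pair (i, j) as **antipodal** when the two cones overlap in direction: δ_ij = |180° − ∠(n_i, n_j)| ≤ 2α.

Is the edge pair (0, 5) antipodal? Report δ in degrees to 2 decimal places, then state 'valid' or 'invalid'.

α = atan 0.6 = 30.96°;  2α = 61.93°
edge 0: e_0 = (+1.18, +2.81);  n_0 = (+0.9220, -0.3872)
edge 5: e_5 = (+0.90, -1.33);  n_5 = (-0.8282, -0.5604)
∠(n_0, n_5) = 123.14°
δ = |180° − 123.14°| = 56.86°
56.86° ≤ 2α = 61.93°  →  valid

δ = 56.86°, valid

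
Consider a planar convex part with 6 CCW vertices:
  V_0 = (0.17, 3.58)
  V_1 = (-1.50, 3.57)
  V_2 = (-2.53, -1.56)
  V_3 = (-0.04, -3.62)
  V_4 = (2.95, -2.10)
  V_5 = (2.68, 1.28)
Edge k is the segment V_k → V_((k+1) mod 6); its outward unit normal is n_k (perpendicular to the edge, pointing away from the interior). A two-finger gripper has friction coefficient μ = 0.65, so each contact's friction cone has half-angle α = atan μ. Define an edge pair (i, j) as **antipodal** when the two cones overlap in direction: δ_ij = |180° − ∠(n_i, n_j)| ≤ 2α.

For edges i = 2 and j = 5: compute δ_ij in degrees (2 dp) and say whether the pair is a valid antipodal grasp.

α = atan 0.65 = 33.02°;  2α = 66.05°
edge 2: e_2 = (+2.49, -2.06);  n_2 = (-0.6374, -0.7705)
edge 5: e_5 = (-2.51, +2.30);  n_5 = (+0.6756, +0.7373)
∠(n_2, n_5) = 177.10°
δ = |180° − 177.10°| = 2.90°
2.90° ≤ 2α = 66.05°  →  valid

δ = 2.90°, valid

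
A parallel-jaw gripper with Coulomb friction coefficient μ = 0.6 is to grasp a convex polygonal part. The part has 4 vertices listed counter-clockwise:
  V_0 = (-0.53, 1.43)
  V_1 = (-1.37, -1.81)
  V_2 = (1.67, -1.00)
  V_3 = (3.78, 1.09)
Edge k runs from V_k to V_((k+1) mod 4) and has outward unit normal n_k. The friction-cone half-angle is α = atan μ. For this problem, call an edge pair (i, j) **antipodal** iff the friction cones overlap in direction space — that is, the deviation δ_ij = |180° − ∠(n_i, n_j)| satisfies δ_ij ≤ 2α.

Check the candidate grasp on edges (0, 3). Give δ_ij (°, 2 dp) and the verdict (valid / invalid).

δ = 100.02°, invalid

α = atan 0.6 = 30.96°;  2α = 61.93°
edge 0: e_0 = (-0.84, -3.24);  n_0 = (-0.9680, +0.2510)
edge 3: e_3 = (-4.31, +0.34);  n_3 = (+0.0786, +0.9969)
∠(n_0, n_3) = 79.98°
δ = |180° − 79.98°| = 100.02°
100.02° > 2α = 61.93°  →  invalid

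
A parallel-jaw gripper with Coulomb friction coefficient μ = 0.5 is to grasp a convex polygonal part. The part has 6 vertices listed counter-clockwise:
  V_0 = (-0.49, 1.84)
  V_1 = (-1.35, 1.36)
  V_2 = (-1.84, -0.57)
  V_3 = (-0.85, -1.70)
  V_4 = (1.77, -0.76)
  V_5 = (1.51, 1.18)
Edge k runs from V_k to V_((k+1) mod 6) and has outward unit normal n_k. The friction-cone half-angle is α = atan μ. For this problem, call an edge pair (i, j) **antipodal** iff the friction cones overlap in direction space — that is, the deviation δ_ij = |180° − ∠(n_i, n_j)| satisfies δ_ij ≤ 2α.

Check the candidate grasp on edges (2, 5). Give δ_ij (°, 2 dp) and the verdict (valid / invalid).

δ = 30.52°, valid

α = atan 0.5 = 26.57°;  2α = 53.13°
edge 2: e_2 = (+0.99, -1.13);  n_2 = (-0.7522, -0.6590)
edge 5: e_5 = (-2.00, +0.66);  n_5 = (+0.3134, +0.9496)
∠(n_2, n_5) = 149.48°
δ = |180° − 149.48°| = 30.52°
30.52° ≤ 2α = 53.13°  →  valid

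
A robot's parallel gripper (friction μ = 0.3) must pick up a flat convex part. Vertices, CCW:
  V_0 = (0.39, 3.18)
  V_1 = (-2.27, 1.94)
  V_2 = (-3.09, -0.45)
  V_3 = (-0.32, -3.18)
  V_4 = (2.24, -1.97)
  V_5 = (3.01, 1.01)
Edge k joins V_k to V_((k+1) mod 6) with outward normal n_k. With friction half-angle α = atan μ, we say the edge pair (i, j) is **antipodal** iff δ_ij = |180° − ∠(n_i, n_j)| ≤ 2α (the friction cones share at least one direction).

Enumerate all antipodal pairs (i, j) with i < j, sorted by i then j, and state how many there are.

α = atan 0.3 = 16.70°;  2α = 33.40°
n_0 = (-0.4225, +0.9064)
n_1 = (-0.9459, +0.3245)
n_2 = (-0.7019, -0.7122)
n_3 = (+0.4273, -0.9041)
n_4 = (+0.9682, -0.2502)
n_5 = (+0.6379, +0.7701)
  (0,1): δ = 133.93°  ·
  (0,2): δ = 69.58°  ·
  (0,3): δ = 0.30°  ✓
  (0,4): δ = 50.52°  ·
  (0,5): δ = 115.37°  ·
  (1,2): δ = 115.65°  ·
  (1,3): δ = 45.77°  ·
  (1,4): δ = 4.45°  ✓
  (1,5): δ = 69.30°  ·
  (2,3): δ = 110.12°  ·
  (2,4): δ = 59.90°  ·
  (2,5): δ = 4.95°  ✓
  (3,4): δ = 129.79°  ·
  (3,5): δ = 64.93°  ·
  (4,5): δ = 115.15°  ·
antipodal pairs: 3

count = 3; pairs: (0,3), (1,4), (2,5)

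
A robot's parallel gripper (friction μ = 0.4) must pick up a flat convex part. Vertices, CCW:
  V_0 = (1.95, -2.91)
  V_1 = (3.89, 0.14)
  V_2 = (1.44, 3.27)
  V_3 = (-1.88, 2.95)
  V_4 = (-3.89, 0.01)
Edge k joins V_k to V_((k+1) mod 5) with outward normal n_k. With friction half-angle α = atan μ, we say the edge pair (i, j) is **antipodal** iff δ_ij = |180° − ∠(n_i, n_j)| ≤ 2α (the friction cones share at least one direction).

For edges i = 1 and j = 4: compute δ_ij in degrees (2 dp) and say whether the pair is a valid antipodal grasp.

δ = 25.38°, valid

α = atan 0.4 = 21.80°;  2α = 43.60°
edge 1: e_1 = (-2.45, +3.13);  n_1 = (+0.7875, +0.6164)
edge 4: e_4 = (+5.84, -2.92);  n_4 = (-0.4472, -0.8944)
∠(n_1, n_4) = 154.62°
δ = |180° − 154.62°| = 25.38°
25.38° ≤ 2α = 43.60°  →  valid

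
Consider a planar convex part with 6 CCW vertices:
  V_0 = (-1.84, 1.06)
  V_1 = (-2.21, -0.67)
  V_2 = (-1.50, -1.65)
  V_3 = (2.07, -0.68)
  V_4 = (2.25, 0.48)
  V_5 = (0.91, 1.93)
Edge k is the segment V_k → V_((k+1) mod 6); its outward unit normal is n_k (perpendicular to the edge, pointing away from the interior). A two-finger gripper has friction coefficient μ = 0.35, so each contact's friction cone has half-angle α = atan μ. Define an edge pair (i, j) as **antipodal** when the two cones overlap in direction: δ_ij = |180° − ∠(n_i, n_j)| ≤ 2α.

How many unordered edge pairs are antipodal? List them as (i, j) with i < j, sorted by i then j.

count = 3; pairs: (0,3), (1,4), (2,5)

α = atan 0.35 = 19.29°;  2α = 38.58°
n_0 = (-0.9779, +0.2091)
n_1 = (-0.8098, -0.5867)
n_2 = (+0.2622, -0.9650)
n_3 = (+0.9882, -0.1533)
n_4 = (+0.7344, +0.6787)
n_5 = (-0.3016, +0.9534)
  (0,1): δ = 132.00°  ·
  (0,2): δ = 62.73°  ·
  (0,3): δ = 3.25°  ✓
  (0,4): δ = 54.81°  ·
  (0,5): δ = 119.63°  ·
  (1,2): δ = 110.72°  ·
  (1,3): δ = 44.74°  ·
  (1,4): δ = 6.82°  ✓
  (1,5): δ = 71.63°  ·
  (2,3): δ = 114.02°  ·
  (2,4): δ = 62.46°  ·
  (2,5): δ = 2.35°  ✓
  (3,4): δ = 128.44°  ·
  (3,5): δ = 63.62°  ·
  (4,5): δ = 115.19°  ·
antipodal pairs: 3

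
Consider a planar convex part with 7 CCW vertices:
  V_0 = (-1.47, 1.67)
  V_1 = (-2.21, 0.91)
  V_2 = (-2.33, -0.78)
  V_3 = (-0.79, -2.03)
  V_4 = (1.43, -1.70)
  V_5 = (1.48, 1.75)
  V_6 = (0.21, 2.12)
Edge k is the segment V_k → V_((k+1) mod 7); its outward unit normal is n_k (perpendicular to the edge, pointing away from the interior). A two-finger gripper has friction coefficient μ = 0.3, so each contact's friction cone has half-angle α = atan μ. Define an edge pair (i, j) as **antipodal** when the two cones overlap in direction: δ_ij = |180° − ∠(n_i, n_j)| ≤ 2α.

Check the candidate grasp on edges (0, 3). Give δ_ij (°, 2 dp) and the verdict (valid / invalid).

α = atan 0.3 = 16.70°;  2α = 33.40°
edge 0: e_0 = (-0.74, -0.76);  n_0 = (-0.7165, +0.6976)
edge 3: e_3 = (+2.22, +0.33);  n_3 = (+0.1470, -0.9891)
∠(n_0, n_3) = 142.69°
δ = |180° − 142.69°| = 37.31°
37.31° > 2α = 33.40°  →  invalid

δ = 37.31°, invalid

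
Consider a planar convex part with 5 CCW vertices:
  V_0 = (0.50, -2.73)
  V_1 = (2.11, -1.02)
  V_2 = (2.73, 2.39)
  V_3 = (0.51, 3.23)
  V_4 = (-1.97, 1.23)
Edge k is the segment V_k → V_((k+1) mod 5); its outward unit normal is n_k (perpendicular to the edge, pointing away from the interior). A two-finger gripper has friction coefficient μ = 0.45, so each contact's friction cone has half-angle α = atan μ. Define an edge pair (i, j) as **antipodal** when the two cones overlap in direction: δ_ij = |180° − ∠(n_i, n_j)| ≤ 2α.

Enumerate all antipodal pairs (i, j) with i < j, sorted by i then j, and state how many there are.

count = 4; pairs: (0,3), (1,3), (1,4), (2,4)

α = atan 0.45 = 24.23°;  2α = 48.46°
n_0 = (+0.7281, -0.6855)
n_1 = (+0.9839, -0.1789)
n_2 = (+0.3539, +0.9353)
n_3 = (-0.6278, +0.7784)
n_4 = (-0.8485, -0.5292)
  (0,1): δ = 147.03°  ·
  (0,2): δ = 67.45°  ·
  (0,3): δ = 7.84°  ✓
  (0,4): δ = 75.23°  ·
  (1,2): δ = 100.42°  ·
  (1,3): δ = 40.81°  ✓
  (1,4): δ = 42.26°  ✓
  (2,3): δ = 120.39°  ·
  (2,4): δ = 37.32°  ✓
  (3,4): δ = 96.93°  ·
antipodal pairs: 4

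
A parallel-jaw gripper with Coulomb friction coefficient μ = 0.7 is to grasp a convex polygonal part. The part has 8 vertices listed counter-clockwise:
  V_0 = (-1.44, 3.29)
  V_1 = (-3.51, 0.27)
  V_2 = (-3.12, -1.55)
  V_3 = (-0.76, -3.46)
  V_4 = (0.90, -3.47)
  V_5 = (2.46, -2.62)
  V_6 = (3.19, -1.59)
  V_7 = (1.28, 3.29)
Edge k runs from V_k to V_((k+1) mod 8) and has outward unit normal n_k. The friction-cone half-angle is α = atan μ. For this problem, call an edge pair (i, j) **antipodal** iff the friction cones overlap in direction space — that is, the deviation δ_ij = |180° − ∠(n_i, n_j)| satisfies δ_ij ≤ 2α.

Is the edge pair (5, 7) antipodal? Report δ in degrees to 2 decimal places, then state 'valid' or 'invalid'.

δ = 54.67°, valid

α = atan 0.7 = 34.99°;  2α = 69.98°
edge 5: e_5 = (+0.73, +1.03);  n_5 = (+0.8159, -0.5782)
edge 7: e_7 = (-2.72, +0.00);  n_7 = (+0.0000, +1.0000)
∠(n_5, n_7) = 125.33°
δ = |180° − 125.33°| = 54.67°
54.67° ≤ 2α = 69.98°  →  valid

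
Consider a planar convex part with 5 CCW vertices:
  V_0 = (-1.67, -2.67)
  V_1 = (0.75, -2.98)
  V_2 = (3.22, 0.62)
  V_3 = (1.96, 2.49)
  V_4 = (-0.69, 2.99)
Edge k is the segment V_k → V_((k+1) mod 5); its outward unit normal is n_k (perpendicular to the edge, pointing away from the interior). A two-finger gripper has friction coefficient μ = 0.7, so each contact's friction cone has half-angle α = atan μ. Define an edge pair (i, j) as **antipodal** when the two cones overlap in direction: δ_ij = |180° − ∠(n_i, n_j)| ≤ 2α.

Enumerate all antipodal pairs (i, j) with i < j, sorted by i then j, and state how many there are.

α = atan 0.7 = 34.99°;  2α = 69.98°
n_0 = (-0.1271, -0.9919)
n_1 = (+0.8246, -0.5658)
n_2 = (+0.8293, +0.5588)
n_3 = (+0.1854, +0.9827)
n_4 = (-0.9853, +0.1706)
  (0,1): δ = 117.15°  ·
  (0,2): δ = 48.73°  ✓
  (0,3): δ = 3.39°  ✓
  (0,4): δ = 87.48°  ·
  (1,2): δ = 111.57°  ·
  (1,3): δ = 66.23°  ✓
  (1,4): δ = 24.63°  ✓
  (2,3): δ = 134.66°  ·
  (2,4): δ = 43.80°  ✓
  (3,4): δ = 89.14°  ·
antipodal pairs: 5

count = 5; pairs: (0,2), (0,3), (1,3), (1,4), (2,4)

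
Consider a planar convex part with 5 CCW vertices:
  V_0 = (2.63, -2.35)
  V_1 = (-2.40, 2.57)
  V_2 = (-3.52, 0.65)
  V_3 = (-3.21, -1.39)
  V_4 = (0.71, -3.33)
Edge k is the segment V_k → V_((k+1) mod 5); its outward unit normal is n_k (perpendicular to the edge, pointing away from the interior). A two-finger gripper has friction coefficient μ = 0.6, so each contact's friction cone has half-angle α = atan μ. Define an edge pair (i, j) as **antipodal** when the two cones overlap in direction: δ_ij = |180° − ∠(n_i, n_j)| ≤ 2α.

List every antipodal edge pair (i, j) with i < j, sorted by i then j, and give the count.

count = 3; pairs: (0,2), (0,3), (1,4)

α = atan 0.6 = 30.96°;  2α = 61.93°
n_0 = (+0.6992, +0.7149)
n_1 = (-0.8638, +0.5039)
n_2 = (-0.9887, -0.1502)
n_3 = (-0.4436, -0.8962)
n_4 = (+0.4546, -0.8907)
  (0,1): δ = 75.89°  ·
  (0,2): δ = 36.99°  ✓
  (0,3): δ = 18.04°  ✓
  (0,4): δ = 71.41°  ·
  (1,2): δ = 141.10°  ·
  (1,3): δ = 86.07°  ·
  (1,4): δ = 32.70°  ✓
  (2,3): δ = 124.97°  ·
  (2,4): δ = 71.60°  ·
  (3,4): δ = 126.63°  ·
antipodal pairs: 3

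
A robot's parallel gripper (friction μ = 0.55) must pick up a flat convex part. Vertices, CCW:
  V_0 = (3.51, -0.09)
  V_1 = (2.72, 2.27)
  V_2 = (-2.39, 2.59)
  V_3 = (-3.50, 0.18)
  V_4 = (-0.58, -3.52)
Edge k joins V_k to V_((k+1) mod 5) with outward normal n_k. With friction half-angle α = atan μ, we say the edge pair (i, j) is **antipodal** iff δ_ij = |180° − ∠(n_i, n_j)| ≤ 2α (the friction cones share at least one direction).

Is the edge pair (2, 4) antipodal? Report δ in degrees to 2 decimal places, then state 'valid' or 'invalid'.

α = atan 0.55 = 28.81°;  2α = 57.62°
edge 2: e_2 = (-1.11, -2.41);  n_2 = (-0.9083, +0.4183)
edge 4: e_4 = (+4.09, +3.43);  n_4 = (+0.6426, -0.7662)
∠(n_2, n_4) = 154.71°
δ = |180° − 154.71°| = 25.29°
25.29° ≤ 2α = 57.62°  →  valid

δ = 25.29°, valid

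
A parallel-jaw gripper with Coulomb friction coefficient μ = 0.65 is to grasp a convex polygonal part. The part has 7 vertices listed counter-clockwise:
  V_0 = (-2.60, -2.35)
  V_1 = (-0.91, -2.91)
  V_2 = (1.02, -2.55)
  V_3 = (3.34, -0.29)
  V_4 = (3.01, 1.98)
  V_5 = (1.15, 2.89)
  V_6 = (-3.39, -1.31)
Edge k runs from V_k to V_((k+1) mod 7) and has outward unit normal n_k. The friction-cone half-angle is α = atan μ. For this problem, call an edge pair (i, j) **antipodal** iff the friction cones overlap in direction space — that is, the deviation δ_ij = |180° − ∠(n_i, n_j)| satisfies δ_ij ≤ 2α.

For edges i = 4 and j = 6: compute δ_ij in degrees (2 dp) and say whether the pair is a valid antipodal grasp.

δ = 26.71°, valid

α = atan 0.65 = 33.02°;  2α = 66.05°
edge 4: e_4 = (-1.86, +0.91);  n_4 = (+0.4395, +0.8983)
edge 6: e_6 = (+0.79, -1.04);  n_6 = (-0.7963, -0.6049)
∠(n_4, n_6) = 153.29°
δ = |180° − 153.29°| = 26.71°
26.71° ≤ 2α = 66.05°  →  valid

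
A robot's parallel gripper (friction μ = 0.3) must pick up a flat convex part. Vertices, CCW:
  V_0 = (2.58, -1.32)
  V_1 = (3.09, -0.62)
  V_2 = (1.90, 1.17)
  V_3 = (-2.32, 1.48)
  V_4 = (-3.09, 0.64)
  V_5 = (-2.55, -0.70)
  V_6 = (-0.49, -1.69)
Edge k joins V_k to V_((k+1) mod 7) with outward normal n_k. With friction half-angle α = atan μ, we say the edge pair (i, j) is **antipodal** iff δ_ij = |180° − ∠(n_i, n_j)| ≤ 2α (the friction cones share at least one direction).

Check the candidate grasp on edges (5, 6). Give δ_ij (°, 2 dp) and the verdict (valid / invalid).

δ = 147.46°, invalid

α = atan 0.3 = 16.70°;  2α = 33.40°
edge 5: e_5 = (+2.06, -0.99);  n_5 = (-0.4332, -0.9013)
edge 6: e_6 = (+3.07, +0.37);  n_6 = (+0.1197, -0.9928)
∠(n_5, n_6) = 32.54°
δ = |180° − 32.54°| = 147.46°
147.46° > 2α = 33.40°  →  invalid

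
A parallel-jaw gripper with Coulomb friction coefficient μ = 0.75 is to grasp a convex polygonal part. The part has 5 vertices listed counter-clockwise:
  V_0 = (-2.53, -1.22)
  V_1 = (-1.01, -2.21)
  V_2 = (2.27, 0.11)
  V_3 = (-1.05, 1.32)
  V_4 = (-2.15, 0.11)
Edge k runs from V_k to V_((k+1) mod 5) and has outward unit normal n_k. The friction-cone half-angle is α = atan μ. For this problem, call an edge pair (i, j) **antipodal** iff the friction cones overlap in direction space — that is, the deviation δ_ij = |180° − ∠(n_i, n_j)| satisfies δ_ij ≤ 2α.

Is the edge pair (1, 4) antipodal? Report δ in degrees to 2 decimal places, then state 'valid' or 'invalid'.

α = atan 0.75 = 36.87°;  2α = 73.74°
edge 1: e_1 = (+3.28, +2.32);  n_1 = (+0.5775, -0.8164)
edge 4: e_4 = (-0.38, -1.33);  n_4 = (-0.9615, +0.2747)
∠(n_1, n_4) = 141.22°
δ = |180° − 141.22°| = 38.78°
38.78° ≤ 2α = 73.74°  →  valid

δ = 38.78°, valid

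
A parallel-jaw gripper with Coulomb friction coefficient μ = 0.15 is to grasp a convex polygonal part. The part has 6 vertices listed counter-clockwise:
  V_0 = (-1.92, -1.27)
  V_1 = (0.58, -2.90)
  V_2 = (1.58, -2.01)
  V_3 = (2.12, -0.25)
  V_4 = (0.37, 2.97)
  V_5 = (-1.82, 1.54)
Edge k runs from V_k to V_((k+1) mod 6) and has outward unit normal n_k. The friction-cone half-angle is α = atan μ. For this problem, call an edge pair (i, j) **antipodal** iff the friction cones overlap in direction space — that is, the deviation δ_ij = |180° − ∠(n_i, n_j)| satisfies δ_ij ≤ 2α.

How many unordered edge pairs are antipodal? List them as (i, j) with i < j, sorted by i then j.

count = 2; pairs: (1,4), (2,5)

α = atan 0.15 = 8.53°;  2α = 17.06°
n_0 = (-0.5462, -0.8377)
n_1 = (+0.6648, -0.7470)
n_2 = (+0.9560, -0.2933)
n_3 = (+0.8786, +0.4775)
n_4 = (-0.5467, +0.8373)
n_5 = (-0.9994, +0.0356)
  (0,1): δ = 105.23°  ·
  (0,2): δ = 73.95°  ·
  (0,3): δ = 28.37°  ·
  (0,4): δ = 66.25°  ·
  (0,5): δ = 121.07°  ·
  (1,2): δ = 148.73°  ·
  (1,3): δ = 103.15°  ·
  (1,4): δ = 8.53°  ✓
  (1,5): δ = 46.29°  ·
  (2,3): δ = 134.42°  ·
  (2,4): δ = 39.80°  ·
  (2,5): δ = 15.02°  ✓
  (3,4): δ = 85.38°  ·
  (3,5): δ = 30.56°  ·
  (4,5): δ = 125.18°  ·
antipodal pairs: 2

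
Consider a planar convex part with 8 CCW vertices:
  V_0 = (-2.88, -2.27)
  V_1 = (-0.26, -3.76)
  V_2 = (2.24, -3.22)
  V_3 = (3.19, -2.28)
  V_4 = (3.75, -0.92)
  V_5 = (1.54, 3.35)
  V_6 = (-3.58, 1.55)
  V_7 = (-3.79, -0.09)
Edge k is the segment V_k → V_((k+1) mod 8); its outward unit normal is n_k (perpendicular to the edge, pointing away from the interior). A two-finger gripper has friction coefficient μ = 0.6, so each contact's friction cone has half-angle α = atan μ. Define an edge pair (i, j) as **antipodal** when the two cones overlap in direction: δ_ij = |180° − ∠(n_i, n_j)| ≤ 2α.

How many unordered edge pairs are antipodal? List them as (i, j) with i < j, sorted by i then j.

α = atan 0.6 = 30.96°;  2α = 61.93°
n_0 = (-0.4944, -0.8693)
n_1 = (+0.2111, -0.9775)
n_2 = (+0.7034, -0.7108)
n_3 = (+0.9247, -0.3807)
n_4 = (+0.8881, +0.4596)
n_5 = (-0.3317, +0.9434)
n_6 = (-0.9919, +0.1270)
n_7 = (-0.9228, -0.3852)
  (0,1): δ = 138.18°  ·
  (0,2): δ = 105.68°  ·
  (0,3): δ = 82.75°  ·
  (0,4): δ = 33.01°  ✓
  (0,5): δ = 49.00°  ✓
  (0,6): δ = 112.33°  ·
  (0,7): δ = 142.28°  ·
  (1,2): δ = 147.49°  ·
  (1,3): δ = 124.57°  ·
  (1,4): δ = 74.82°  ·
  (1,5): δ = 7.18°  ✓
  (1,6): δ = 70.51°  ·
  (1,7): δ = 100.47°  ·
  (2,3): δ = 157.08°  ·
  (2,4): δ = 107.33°  ·
  (2,5): δ = 25.33°  ✓
  (2,6): δ = 38.01°  ✓
  (2,7): δ = 67.96°  ·
  (3,4): δ = 130.26°  ·
  (3,5): δ = 48.25°  ✓
  (3,6): δ = 15.08°  ✓
  (3,7): δ = 45.04°  ✓
  (4,5): δ = 97.99°  ·
  (4,6): δ = 34.66°  ✓
  (4,7): δ = 4.71°  ✓
  (5,6): δ = 116.67°  ·
  (5,7): δ = 86.71°  ·
  (6,7): δ = 150.05°  ·
antipodal pairs: 10

count = 10; pairs: (0,4), (0,5), (1,5), (2,5), (2,6), (3,5), (3,6), (3,7), (4,6), (4,7)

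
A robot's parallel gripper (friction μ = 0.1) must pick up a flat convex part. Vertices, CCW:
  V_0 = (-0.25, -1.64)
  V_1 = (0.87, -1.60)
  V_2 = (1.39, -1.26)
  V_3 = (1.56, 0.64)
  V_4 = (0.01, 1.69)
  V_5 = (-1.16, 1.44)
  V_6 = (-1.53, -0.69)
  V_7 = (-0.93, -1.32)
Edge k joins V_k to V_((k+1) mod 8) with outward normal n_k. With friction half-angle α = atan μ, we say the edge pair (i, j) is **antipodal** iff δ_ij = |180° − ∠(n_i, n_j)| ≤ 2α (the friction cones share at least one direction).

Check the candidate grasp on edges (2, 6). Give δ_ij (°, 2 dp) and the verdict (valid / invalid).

α = atan 0.1 = 5.71°;  2α = 11.42°
edge 2: e_2 = (+0.17, +1.90);  n_2 = (+0.9960, -0.0891)
edge 6: e_6 = (+0.60, -0.63);  n_6 = (-0.7241, -0.6897)
∠(n_2, n_6) = 131.28°
δ = |180° − 131.28°| = 48.72°
48.72° > 2α = 11.42°  →  invalid

δ = 48.72°, invalid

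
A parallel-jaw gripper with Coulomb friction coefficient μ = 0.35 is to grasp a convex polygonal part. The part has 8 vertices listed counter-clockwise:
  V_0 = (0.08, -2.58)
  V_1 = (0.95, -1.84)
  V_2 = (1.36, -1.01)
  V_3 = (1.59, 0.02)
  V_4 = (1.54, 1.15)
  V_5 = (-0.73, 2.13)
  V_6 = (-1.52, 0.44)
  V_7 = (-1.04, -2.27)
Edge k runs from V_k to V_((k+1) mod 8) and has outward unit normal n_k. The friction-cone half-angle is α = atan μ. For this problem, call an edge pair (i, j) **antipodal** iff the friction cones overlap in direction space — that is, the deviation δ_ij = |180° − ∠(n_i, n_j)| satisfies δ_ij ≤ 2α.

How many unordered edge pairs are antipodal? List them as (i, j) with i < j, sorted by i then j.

α = atan 0.35 = 19.29°;  2α = 38.58°
n_0 = (+0.6479, -0.7617)
n_1 = (+0.8966, -0.4429)
n_2 = (+0.9760, -0.2179)
n_3 = (+0.9990, +0.0442)
n_4 = (+0.3964, +0.9181)
n_5 = (-0.9059, +0.4235)
n_6 = (-0.9847, -0.1744)
n_7 = (-0.2668, -0.9638)
  (0,1): δ = 156.67°  ·
  (0,2): δ = 142.97°  ·
  (0,3): δ = 127.85°  ·
  (0,4): δ = 63.73°  ·
  (0,5): δ = 24.56°  ✓
  (0,6): δ = 59.66°  ·
  (0,7): δ = 124.15°  ·
  (1,2): δ = 166.30°  ·
  (1,3): δ = 151.18°  ·
  (1,4): δ = 87.06°  ·
  (1,5): δ = 1.23°  ✓
  (1,6): δ = 36.33°  ✓
  (1,7): δ = 100.82°  ·
  (2,3): δ = 164.88°  ·
  (2,4): δ = 100.76°  ·
  (2,5): δ = 12.47°  ✓
  (2,6): δ = 22.63°  ✓
  (2,7): δ = 87.12°  ·
  (3,4): δ = 115.88°  ·
  (3,5): δ = 27.59°  ✓
  (3,6): δ = 7.51°  ✓
  (3,7): δ = 72.00°  ·
  (4,5): δ = 91.70°  ·
  (4,6): δ = 56.61°  ·
  (4,7): δ = 7.88°  ✓
  (5,6): δ = 144.90°  ·
  (5,7): δ = 80.42°  ·
  (6,7): δ = 115.52°  ·
antipodal pairs: 8

count = 8; pairs: (0,5), (1,5), (1,6), (2,5), (2,6), (3,5), (3,6), (4,7)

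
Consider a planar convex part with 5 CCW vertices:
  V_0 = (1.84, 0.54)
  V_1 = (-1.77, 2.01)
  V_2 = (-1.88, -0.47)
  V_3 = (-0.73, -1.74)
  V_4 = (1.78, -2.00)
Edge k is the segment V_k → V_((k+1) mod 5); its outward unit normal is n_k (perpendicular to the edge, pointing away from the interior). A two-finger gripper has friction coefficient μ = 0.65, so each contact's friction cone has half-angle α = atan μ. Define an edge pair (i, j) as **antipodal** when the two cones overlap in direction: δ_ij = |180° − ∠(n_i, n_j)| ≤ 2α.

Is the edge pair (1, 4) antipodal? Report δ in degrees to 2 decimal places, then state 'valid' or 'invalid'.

δ = 1.19°, valid

α = atan 0.65 = 33.02°;  2α = 66.05°
edge 1: e_1 = (-0.11, -2.48);  n_1 = (-0.9990, +0.0443)
edge 4: e_4 = (+0.06, +2.54);  n_4 = (+0.9997, -0.0236)
∠(n_1, n_4) = 178.81°
δ = |180° − 178.81°| = 1.19°
1.19° ≤ 2α = 66.05°  →  valid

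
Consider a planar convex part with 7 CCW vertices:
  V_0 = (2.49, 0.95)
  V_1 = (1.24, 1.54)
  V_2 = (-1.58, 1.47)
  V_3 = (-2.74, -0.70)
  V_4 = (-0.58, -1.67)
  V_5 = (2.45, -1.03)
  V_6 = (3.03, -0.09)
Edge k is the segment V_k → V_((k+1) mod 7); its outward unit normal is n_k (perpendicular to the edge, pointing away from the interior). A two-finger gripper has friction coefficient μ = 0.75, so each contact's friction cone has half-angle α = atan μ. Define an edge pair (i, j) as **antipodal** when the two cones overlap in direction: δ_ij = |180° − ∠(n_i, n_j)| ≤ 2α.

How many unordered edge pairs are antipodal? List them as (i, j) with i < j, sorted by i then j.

α = atan 0.75 = 36.87°;  2α = 73.74°
n_0 = (+0.4268, +0.9043)
n_1 = (-0.0248, +0.9997)
n_2 = (-0.8819, +0.4714)
n_3 = (-0.4097, -0.9122)
n_4 = (+0.2067, -0.9784)
n_5 = (+0.8510, -0.5251)
n_6 = (+0.8875, +0.4608)
  (0,1): δ = 153.31°  ·
  (0,2): δ = 92.86°  ·
  (0,3): δ = 1.08°  ✓
  (0,4): δ = 37.19°  ✓
  (0,5): δ = 83.59°  ·
  (0,6): δ = 142.71°  ·
  (1,2): δ = 119.55°  ·
  (1,3): δ = 25.61°  ✓
  (1,4): δ = 10.50°  ✓
  (1,5): δ = 56.90°  ✓
  (1,6): δ = 116.02°  ·
  (2,3): δ = 86.06°  ·
  (2,4): δ = 49.95°  ✓
  (2,5): δ = 3.55°  ✓
  (2,6): δ = 55.57°  ✓
  (3,4): δ = 143.89°  ·
  (3,5): δ = 97.49°  ·
  (3,6): δ = 38.38°  ✓
  (4,5): δ = 133.60°  ·
  (4,6): δ = 74.49°  ·
  (5,6): δ = 120.88°  ·
antipodal pairs: 9

count = 9; pairs: (0,3), (0,4), (1,3), (1,4), (1,5), (2,4), (2,5), (2,6), (3,6)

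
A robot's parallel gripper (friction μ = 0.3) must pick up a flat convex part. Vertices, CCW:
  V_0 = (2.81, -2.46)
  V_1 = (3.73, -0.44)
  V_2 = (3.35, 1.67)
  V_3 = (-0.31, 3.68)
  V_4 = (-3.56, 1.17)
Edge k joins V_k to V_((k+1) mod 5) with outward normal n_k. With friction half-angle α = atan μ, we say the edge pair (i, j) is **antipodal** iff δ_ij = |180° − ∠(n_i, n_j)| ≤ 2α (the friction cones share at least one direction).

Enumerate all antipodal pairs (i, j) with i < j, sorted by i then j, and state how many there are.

count = 2; pairs: (0,3), (2,4)

α = atan 0.3 = 16.70°;  2α = 33.40°
n_0 = (+0.9101, -0.4145)
n_1 = (+0.9842, +0.1772)
n_2 = (+0.4814, +0.8765)
n_3 = (-0.6112, +0.7914)
n_4 = (-0.4951, -0.8688)
  (0,1): δ = 145.30°  ·
  (0,2): δ = 94.29°  ·
  (0,3): δ = 27.83°  ✓
  (0,4): δ = 84.81°  ·
  (1,2): δ = 128.98°  ·
  (1,3): δ = 62.53°  ·
  (1,4): δ = 50.11°  ·
  (2,3): δ = 113.55°  ·
  (2,4): δ = 0.90°  ✓
  (3,4): δ = 67.36°  ·
antipodal pairs: 2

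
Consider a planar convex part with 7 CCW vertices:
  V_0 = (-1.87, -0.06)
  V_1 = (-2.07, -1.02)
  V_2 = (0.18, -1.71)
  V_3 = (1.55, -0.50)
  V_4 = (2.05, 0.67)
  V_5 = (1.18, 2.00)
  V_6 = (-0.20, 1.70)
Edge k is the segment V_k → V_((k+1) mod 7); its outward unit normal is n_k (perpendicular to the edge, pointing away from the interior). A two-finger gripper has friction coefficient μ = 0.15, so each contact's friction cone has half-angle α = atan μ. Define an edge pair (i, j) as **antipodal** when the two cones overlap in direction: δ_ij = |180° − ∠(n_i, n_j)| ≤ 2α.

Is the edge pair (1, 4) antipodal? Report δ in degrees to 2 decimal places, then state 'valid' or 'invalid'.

δ = 39.76°, invalid

α = atan 0.15 = 8.53°;  2α = 17.06°
edge 1: e_1 = (+2.25, -0.69);  n_1 = (-0.2932, -0.9561)
edge 4: e_4 = (-0.87, +1.33);  n_4 = (+0.8369, +0.5474)
∠(n_1, n_4) = 140.24°
δ = |180° − 140.24°| = 39.76°
39.76° > 2α = 17.06°  →  invalid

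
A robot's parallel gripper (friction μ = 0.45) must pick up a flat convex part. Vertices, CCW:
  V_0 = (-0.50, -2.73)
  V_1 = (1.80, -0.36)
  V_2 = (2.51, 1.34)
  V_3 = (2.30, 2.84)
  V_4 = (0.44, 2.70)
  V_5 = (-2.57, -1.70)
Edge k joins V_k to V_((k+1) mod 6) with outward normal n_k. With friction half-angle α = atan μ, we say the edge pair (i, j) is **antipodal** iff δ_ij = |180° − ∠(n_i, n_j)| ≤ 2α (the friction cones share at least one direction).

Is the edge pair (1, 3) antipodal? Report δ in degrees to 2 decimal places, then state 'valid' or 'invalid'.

α = atan 0.45 = 24.23°;  2α = 48.46°
edge 1: e_1 = (+0.71, +1.70);  n_1 = (+0.9228, -0.3854)
edge 3: e_3 = (-1.86, -0.14);  n_3 = (-0.0751, +0.9972)
∠(n_1, n_3) = 116.97°
δ = |180° − 116.97°| = 63.03°
63.03° > 2α = 48.46°  →  invalid

δ = 63.03°, invalid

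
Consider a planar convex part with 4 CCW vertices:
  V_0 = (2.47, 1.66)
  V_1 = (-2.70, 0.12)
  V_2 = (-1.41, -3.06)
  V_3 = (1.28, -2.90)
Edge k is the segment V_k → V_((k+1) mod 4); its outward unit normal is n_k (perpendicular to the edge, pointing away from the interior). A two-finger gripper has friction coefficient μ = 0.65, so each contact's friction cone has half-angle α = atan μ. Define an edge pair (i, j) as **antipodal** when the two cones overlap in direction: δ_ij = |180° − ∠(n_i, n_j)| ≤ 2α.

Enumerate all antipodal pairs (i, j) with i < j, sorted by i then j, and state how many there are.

α = atan 0.65 = 33.02°;  2α = 66.05°
n_0 = (-0.2855, +0.9584)
n_1 = (-0.9267, -0.3759)
n_2 = (+0.0594, -0.9982)
n_3 = (+0.9676, -0.2525)
  (0,1): δ = 84.51°  ·
  (0,2): δ = 13.18°  ✓
  (0,3): δ = 58.79°  ✓
  (1,2): δ = 108.68°  ·
  (1,3): δ = 36.71°  ✓
  (2,3): δ = 108.03°  ·
antipodal pairs: 3

count = 3; pairs: (0,2), (0,3), (1,3)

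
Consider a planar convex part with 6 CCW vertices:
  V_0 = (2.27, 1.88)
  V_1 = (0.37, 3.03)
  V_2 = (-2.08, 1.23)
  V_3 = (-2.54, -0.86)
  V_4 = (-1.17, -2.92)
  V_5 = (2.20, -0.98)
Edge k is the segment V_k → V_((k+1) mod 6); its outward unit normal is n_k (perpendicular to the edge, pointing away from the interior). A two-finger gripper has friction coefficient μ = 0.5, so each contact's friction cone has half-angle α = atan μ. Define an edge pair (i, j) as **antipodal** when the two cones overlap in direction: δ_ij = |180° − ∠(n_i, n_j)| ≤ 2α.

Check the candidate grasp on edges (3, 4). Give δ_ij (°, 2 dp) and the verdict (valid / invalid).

α = atan 0.5 = 26.57°;  2α = 53.13°
edge 3: e_3 = (+1.37, -2.06);  n_3 = (-0.8327, -0.5538)
edge 4: e_4 = (+3.37, +1.94);  n_4 = (+0.4989, -0.8667)
∠(n_3, n_4) = 86.30°
δ = |180° − 86.30°| = 93.70°
93.70° > 2α = 53.13°  →  invalid

δ = 93.70°, invalid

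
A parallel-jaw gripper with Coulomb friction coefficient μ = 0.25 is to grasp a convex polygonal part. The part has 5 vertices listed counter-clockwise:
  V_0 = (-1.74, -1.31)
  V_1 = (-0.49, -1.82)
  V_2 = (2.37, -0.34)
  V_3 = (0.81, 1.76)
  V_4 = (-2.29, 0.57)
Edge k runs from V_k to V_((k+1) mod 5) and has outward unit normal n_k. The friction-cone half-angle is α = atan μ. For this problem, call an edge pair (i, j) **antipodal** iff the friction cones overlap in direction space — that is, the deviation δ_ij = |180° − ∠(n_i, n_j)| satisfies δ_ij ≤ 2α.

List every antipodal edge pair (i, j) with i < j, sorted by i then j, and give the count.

α = atan 0.25 = 14.04°;  2α = 28.07°
n_0 = (-0.3778, -0.9259)
n_1 = (+0.4596, -0.8881)
n_2 = (+0.8027, +0.5963)
n_3 = (-0.3584, +0.9336)
n_4 = (-0.9598, -0.2808)
  (0,1): δ = 130.44°  ·
  (0,2): δ = 31.20°  ·
  (0,3): δ = 43.20°  ·
  (0,4): δ = 128.50°  ·
  (1,2): δ = 80.75°  ·
  (1,3): δ = 6.36°  ✓
  (1,4): δ = 78.95°  ·
  (2,3): δ = 105.61°  ·
  (2,4): δ = 20.30°  ✓
  (3,4): δ = 94.69°  ·
antipodal pairs: 2

count = 2; pairs: (1,3), (2,4)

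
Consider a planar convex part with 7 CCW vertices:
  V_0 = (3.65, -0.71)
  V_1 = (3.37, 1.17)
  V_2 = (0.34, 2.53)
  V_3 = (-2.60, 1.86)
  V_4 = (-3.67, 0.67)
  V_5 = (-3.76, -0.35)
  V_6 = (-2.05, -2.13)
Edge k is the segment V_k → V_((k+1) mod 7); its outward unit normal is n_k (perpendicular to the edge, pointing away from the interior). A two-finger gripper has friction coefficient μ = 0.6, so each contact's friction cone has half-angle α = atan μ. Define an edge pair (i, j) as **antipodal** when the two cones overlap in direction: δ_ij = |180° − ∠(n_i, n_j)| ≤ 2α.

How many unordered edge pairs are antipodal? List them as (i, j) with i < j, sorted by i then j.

count = 8; pairs: (0,3), (0,4), (0,5), (1,5), (1,6), (2,5), (2,6), (3,6)

α = atan 0.6 = 30.96°;  2α = 61.93°
n_0 = (+0.9891, +0.1473)
n_1 = (+0.4095, +0.9123)
n_2 = (-0.2222, +0.9750)
n_3 = (-0.7436, +0.6686)
n_4 = (-0.9961, +0.0879)
n_5 = (-0.7211, -0.6928)
n_6 = (+0.2417, -0.9703)
  (0,1): δ = 122.64°  ·
  (0,2): δ = 85.63°  ·
  (0,3): δ = 50.43°  ✓
  (0,4): δ = 13.51°  ✓
  (0,5): δ = 35.38°  ✓
  (0,6): δ = 95.52°  ·
  (1,2): δ = 142.99°  ·
  (1,3): δ = 107.79°  ·
  (1,4): δ = 70.87°  ·
  (1,5): δ = 21.98°  ✓
  (1,6): δ = 38.16°  ✓
  (2,3): δ = 144.80°  ·
  (2,4): δ = 107.88°  ·
  (2,5): δ = 58.99°  ✓
  (2,6): δ = 1.15°  ✓
  (3,4): δ = 143.08°  ·
  (3,5): δ = 94.19°  ·
  (3,6): δ = 34.05°  ✓
  (4,5): δ = 131.11°  ·
  (4,6): δ = 70.97°  ·
  (5,6): δ = 119.86°  ·
antipodal pairs: 8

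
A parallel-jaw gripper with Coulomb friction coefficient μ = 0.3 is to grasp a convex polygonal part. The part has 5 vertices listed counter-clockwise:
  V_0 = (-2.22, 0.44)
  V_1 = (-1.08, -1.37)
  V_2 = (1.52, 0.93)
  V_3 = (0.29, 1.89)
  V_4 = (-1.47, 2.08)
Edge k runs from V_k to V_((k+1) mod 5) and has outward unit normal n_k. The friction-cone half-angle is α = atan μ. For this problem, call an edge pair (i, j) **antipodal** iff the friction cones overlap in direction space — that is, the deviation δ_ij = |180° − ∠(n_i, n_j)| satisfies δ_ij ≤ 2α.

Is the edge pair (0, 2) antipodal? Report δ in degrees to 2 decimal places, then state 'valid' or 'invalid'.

α = atan 0.3 = 16.70°;  2α = 33.40°
edge 0: e_0 = (+1.14, -1.81);  n_0 = (-0.8462, -0.5329)
edge 2: e_2 = (-1.23, +0.96);  n_2 = (+0.6153, +0.7883)
∠(n_0, n_2) = 160.18°
δ = |180° − 160.18°| = 19.82°
19.82° ≤ 2α = 33.40°  →  valid

δ = 19.82°, valid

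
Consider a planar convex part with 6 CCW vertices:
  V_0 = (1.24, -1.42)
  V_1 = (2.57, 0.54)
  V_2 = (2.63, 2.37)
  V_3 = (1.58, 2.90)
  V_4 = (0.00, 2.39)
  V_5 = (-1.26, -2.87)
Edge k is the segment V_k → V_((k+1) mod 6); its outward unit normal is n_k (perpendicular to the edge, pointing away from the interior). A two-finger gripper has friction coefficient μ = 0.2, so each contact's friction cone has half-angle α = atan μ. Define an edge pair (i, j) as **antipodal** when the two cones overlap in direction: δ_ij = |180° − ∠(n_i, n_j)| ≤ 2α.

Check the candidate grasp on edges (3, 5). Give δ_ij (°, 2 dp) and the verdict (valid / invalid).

α = atan 0.2 = 11.31°;  2α = 22.62°
edge 3: e_3 = (-1.58, -0.51);  n_3 = (-0.3072, +0.9517)
edge 5: e_5 = (+2.50, +1.45);  n_5 = (+0.5017, -0.8650)
∠(n_3, n_5) = 167.78°
δ = |180° − 167.78°| = 12.22°
12.22° ≤ 2α = 22.62°  →  valid

δ = 12.22°, valid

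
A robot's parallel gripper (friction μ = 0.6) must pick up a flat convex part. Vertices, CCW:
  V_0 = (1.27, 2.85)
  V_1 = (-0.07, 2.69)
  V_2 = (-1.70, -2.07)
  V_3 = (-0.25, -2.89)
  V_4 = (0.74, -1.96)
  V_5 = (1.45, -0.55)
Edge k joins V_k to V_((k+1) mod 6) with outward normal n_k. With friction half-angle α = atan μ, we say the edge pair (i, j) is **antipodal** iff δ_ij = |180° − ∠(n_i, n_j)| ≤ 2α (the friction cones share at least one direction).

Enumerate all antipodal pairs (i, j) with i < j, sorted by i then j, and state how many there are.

count = 7; pairs: (0,2), (0,3), (0,4), (1,3), (1,4), (1,5), (2,5)

α = atan 0.6 = 30.96°;  2α = 61.93°
n_0 = (-0.1186, +0.9929)
n_1 = (-0.9461, +0.3240)
n_2 = (-0.4923, -0.8705)
n_3 = (+0.6847, -0.7288)
n_4 = (+0.8932, -0.4497)
n_5 = (+0.9986, +0.0529)
  (0,1): δ = 115.71°  ·
  (0,2): δ = 36.30°  ✓
  (0,3): δ = 36.40°  ✓
  (0,4): δ = 56.46°  ✓
  (0,5): δ = 86.22°  ·
  (1,2): δ = 100.59°  ·
  (1,3): δ = 27.89°  ✓
  (1,4): δ = 7.82°  ✓
  (1,5): δ = 21.93°  ✓
  (2,3): δ = 107.30°  ·
  (2,4): δ = 87.24°  ·
  (2,5): δ = 57.48°  ✓
  (3,4): δ = 159.94°  ·
  (3,5): δ = 130.18°  ·
  (4,5): δ = 150.24°  ·
antipodal pairs: 7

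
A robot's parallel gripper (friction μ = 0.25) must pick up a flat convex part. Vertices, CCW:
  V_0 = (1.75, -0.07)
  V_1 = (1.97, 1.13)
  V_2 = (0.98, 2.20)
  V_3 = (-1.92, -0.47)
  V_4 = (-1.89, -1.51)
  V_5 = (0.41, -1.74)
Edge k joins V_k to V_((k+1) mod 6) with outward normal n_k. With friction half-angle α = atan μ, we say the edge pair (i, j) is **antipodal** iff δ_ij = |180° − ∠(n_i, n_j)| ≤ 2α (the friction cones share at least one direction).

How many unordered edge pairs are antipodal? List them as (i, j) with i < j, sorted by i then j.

α = atan 0.25 = 14.04°;  2α = 28.07°
n_0 = (+0.9836, -0.1803)
n_1 = (+0.7340, +0.6791)
n_2 = (-0.6773, +0.7357)
n_3 = (-0.9996, -0.0288)
n_4 = (-0.0995, -0.9950)
n_5 = (+0.7800, -0.6258)
  (0,1): δ = 126.84°  ·
  (0,2): δ = 36.98°  ·
  (0,3): δ = 12.04°  ✓
  (0,4): δ = 94.68°  ·
  (0,5): δ = 151.65°  ·
  (1,2): δ = 90.14°  ·
  (1,3): δ = 41.12°  ·
  (1,4): δ = 41.51°  ·
  (1,5): δ = 98.48°  ·
  (2,3): δ = 130.98°  ·
  (2,4): δ = 48.35°  ·
  (2,5): δ = 8.62°  ✓
  (3,4): δ = 97.36°  ·
  (3,5): δ = 40.40°  ·
  (4,5): δ = 123.03°  ·
antipodal pairs: 2

count = 2; pairs: (0,3), (2,5)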